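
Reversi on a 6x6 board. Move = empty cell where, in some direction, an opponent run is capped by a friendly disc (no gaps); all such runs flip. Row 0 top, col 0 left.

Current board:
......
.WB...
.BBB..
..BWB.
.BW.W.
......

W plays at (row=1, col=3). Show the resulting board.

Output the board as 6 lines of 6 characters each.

Answer: ......
.WWW..
.BBW..
..BWB.
.BW.W.
......

Derivation:
Place W at (1,3); scan 8 dirs for brackets.
Dir NW: first cell '.' (not opp) -> no flip
Dir N: first cell '.' (not opp) -> no flip
Dir NE: first cell '.' (not opp) -> no flip
Dir W: opp run (1,2) capped by W -> flip
Dir E: first cell '.' (not opp) -> no flip
Dir SW: opp run (2,2), next='.' -> no flip
Dir S: opp run (2,3) capped by W -> flip
Dir SE: first cell '.' (not opp) -> no flip
All flips: (1,2) (2,3)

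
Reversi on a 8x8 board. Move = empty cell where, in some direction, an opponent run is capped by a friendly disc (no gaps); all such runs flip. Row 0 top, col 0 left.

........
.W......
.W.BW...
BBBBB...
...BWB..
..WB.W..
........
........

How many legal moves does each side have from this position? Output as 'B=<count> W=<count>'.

Answer: B=12 W=8

Derivation:
-- B to move --
(0,0): no bracket -> illegal
(0,1): flips 2 -> legal
(0,2): no bracket -> illegal
(1,0): flips 1 -> legal
(1,2): flips 1 -> legal
(1,3): no bracket -> illegal
(1,4): flips 1 -> legal
(1,5): flips 1 -> legal
(2,0): no bracket -> illegal
(2,2): no bracket -> illegal
(2,5): flips 1 -> legal
(3,5): flips 1 -> legal
(4,1): no bracket -> illegal
(4,2): no bracket -> illegal
(4,6): no bracket -> illegal
(5,1): flips 1 -> legal
(5,4): flips 1 -> legal
(5,6): no bracket -> illegal
(6,1): flips 1 -> legal
(6,2): no bracket -> illegal
(6,3): no bracket -> illegal
(6,4): no bracket -> illegal
(6,5): flips 1 -> legal
(6,6): flips 2 -> legal
B mobility = 12
-- W to move --
(1,2): no bracket -> illegal
(1,3): no bracket -> illegal
(1,4): no bracket -> illegal
(2,0): no bracket -> illegal
(2,2): flips 2 -> legal
(2,5): flips 2 -> legal
(3,5): flips 1 -> legal
(3,6): no bracket -> illegal
(4,0): no bracket -> illegal
(4,1): flips 1 -> legal
(4,2): flips 2 -> legal
(4,6): flips 1 -> legal
(5,4): flips 3 -> legal
(5,6): no bracket -> illegal
(6,2): flips 1 -> legal
(6,3): no bracket -> illegal
(6,4): no bracket -> illegal
W mobility = 8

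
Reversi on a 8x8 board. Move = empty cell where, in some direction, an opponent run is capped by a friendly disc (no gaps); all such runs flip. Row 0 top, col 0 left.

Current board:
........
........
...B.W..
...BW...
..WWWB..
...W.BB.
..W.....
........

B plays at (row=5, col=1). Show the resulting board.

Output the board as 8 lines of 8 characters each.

Place B at (5,1); scan 8 dirs for brackets.
Dir NW: first cell '.' (not opp) -> no flip
Dir N: first cell '.' (not opp) -> no flip
Dir NE: opp run (4,2) capped by B -> flip
Dir W: first cell '.' (not opp) -> no flip
Dir E: first cell '.' (not opp) -> no flip
Dir SW: first cell '.' (not opp) -> no flip
Dir S: first cell '.' (not opp) -> no flip
Dir SE: opp run (6,2), next='.' -> no flip
All flips: (4,2)

Answer: ........
........
...B.W..
...BW...
..BWWB..
.B.W.BB.
..W.....
........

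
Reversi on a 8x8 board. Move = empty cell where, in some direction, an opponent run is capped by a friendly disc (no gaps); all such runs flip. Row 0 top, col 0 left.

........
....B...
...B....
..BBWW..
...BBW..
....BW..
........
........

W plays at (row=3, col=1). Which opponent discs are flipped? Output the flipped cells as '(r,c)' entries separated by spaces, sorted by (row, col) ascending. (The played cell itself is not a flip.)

Dir NW: first cell '.' (not opp) -> no flip
Dir N: first cell '.' (not opp) -> no flip
Dir NE: first cell '.' (not opp) -> no flip
Dir W: first cell '.' (not opp) -> no flip
Dir E: opp run (3,2) (3,3) capped by W -> flip
Dir SW: first cell '.' (not opp) -> no flip
Dir S: first cell '.' (not opp) -> no flip
Dir SE: first cell '.' (not opp) -> no flip

Answer: (3,2) (3,3)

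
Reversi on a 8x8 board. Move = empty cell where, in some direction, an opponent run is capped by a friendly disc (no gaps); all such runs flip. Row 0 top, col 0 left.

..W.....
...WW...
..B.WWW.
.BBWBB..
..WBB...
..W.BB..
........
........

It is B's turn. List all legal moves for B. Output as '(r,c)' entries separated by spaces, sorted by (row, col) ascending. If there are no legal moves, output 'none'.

(0,1): no bracket -> illegal
(0,3): no bracket -> illegal
(0,4): flips 3 -> legal
(0,5): no bracket -> illegal
(1,1): no bracket -> illegal
(1,2): no bracket -> illegal
(1,5): flips 1 -> legal
(1,6): flips 1 -> legal
(1,7): flips 1 -> legal
(2,3): flips 1 -> legal
(2,7): no bracket -> illegal
(3,6): no bracket -> illegal
(3,7): no bracket -> illegal
(4,1): flips 1 -> legal
(5,1): no bracket -> illegal
(5,3): flips 1 -> legal
(6,1): flips 1 -> legal
(6,2): flips 2 -> legal
(6,3): no bracket -> illegal

Answer: (0,4) (1,5) (1,6) (1,7) (2,3) (4,1) (5,3) (6,1) (6,2)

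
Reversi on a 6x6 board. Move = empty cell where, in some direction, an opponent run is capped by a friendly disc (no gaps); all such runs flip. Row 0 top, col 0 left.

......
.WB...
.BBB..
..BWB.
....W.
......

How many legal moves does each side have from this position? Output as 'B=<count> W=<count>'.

Answer: B=6 W=4

Derivation:
-- B to move --
(0,0): flips 1 -> legal
(0,1): flips 1 -> legal
(0,2): no bracket -> illegal
(1,0): flips 1 -> legal
(2,0): no bracket -> illegal
(2,4): no bracket -> illegal
(3,5): no bracket -> illegal
(4,2): no bracket -> illegal
(4,3): flips 1 -> legal
(4,5): no bracket -> illegal
(5,3): no bracket -> illegal
(5,4): flips 1 -> legal
(5,5): flips 2 -> legal
B mobility = 6
-- W to move --
(0,1): no bracket -> illegal
(0,2): no bracket -> illegal
(0,3): no bracket -> illegal
(1,0): no bracket -> illegal
(1,3): flips 2 -> legal
(1,4): no bracket -> illegal
(2,0): no bracket -> illegal
(2,4): flips 1 -> legal
(2,5): no bracket -> illegal
(3,0): no bracket -> illegal
(3,1): flips 2 -> legal
(3,5): flips 1 -> legal
(4,1): no bracket -> illegal
(4,2): no bracket -> illegal
(4,3): no bracket -> illegal
(4,5): no bracket -> illegal
W mobility = 4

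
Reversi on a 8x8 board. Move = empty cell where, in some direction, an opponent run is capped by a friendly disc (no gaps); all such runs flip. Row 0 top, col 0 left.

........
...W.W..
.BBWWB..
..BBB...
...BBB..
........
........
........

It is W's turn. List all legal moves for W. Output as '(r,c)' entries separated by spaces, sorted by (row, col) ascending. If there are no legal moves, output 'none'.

(1,0): no bracket -> illegal
(1,1): no bracket -> illegal
(1,2): no bracket -> illegal
(1,4): no bracket -> illegal
(1,6): no bracket -> illegal
(2,0): flips 2 -> legal
(2,6): flips 1 -> legal
(3,0): no bracket -> illegal
(3,1): flips 1 -> legal
(3,5): flips 1 -> legal
(3,6): no bracket -> illegal
(4,1): flips 1 -> legal
(4,2): flips 1 -> legal
(4,6): no bracket -> illegal
(5,2): no bracket -> illegal
(5,3): flips 2 -> legal
(5,4): flips 2 -> legal
(5,5): no bracket -> illegal
(5,6): flips 2 -> legal

Answer: (2,0) (2,6) (3,1) (3,5) (4,1) (4,2) (5,3) (5,4) (5,6)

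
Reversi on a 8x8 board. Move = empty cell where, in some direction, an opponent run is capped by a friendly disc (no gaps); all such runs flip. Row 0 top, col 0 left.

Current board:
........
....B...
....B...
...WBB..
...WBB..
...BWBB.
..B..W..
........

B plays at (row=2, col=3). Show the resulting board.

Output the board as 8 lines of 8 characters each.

Answer: ........
....B...
...BB...
...BBB..
...BBB..
...BWBB.
..B..W..
........

Derivation:
Place B at (2,3); scan 8 dirs for brackets.
Dir NW: first cell '.' (not opp) -> no flip
Dir N: first cell '.' (not opp) -> no flip
Dir NE: first cell 'B' (not opp) -> no flip
Dir W: first cell '.' (not opp) -> no flip
Dir E: first cell 'B' (not opp) -> no flip
Dir SW: first cell '.' (not opp) -> no flip
Dir S: opp run (3,3) (4,3) capped by B -> flip
Dir SE: first cell 'B' (not opp) -> no flip
All flips: (3,3) (4,3)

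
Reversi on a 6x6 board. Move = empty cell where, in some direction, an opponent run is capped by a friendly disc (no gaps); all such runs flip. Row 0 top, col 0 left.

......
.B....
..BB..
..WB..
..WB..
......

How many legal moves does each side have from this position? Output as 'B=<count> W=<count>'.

Answer: B=5 W=6

Derivation:
-- B to move --
(2,1): flips 1 -> legal
(3,1): flips 1 -> legal
(4,1): flips 2 -> legal
(5,1): flips 1 -> legal
(5,2): flips 2 -> legal
(5,3): no bracket -> illegal
B mobility = 5
-- W to move --
(0,0): no bracket -> illegal
(0,1): no bracket -> illegal
(0,2): no bracket -> illegal
(1,0): no bracket -> illegal
(1,2): flips 1 -> legal
(1,3): no bracket -> illegal
(1,4): flips 1 -> legal
(2,0): no bracket -> illegal
(2,1): no bracket -> illegal
(2,4): flips 1 -> legal
(3,1): no bracket -> illegal
(3,4): flips 1 -> legal
(4,4): flips 1 -> legal
(5,2): no bracket -> illegal
(5,3): no bracket -> illegal
(5,4): flips 1 -> legal
W mobility = 6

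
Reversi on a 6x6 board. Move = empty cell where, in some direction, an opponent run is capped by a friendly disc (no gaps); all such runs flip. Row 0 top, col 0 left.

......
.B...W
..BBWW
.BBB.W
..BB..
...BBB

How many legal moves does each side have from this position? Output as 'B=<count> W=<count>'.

Answer: B=0 W=2

Derivation:
-- B to move --
(0,4): no bracket -> illegal
(0,5): no bracket -> illegal
(1,3): no bracket -> illegal
(1,4): no bracket -> illegal
(3,4): no bracket -> illegal
(4,4): no bracket -> illegal
(4,5): no bracket -> illegal
B mobility = 0
-- W to move --
(0,0): no bracket -> illegal
(0,1): no bracket -> illegal
(0,2): no bracket -> illegal
(1,0): no bracket -> illegal
(1,2): no bracket -> illegal
(1,3): no bracket -> illegal
(1,4): no bracket -> illegal
(2,0): no bracket -> illegal
(2,1): flips 2 -> legal
(3,0): no bracket -> illegal
(3,4): no bracket -> illegal
(4,0): no bracket -> illegal
(4,1): no bracket -> illegal
(4,4): no bracket -> illegal
(4,5): no bracket -> illegal
(5,1): flips 2 -> legal
(5,2): no bracket -> illegal
W mobility = 2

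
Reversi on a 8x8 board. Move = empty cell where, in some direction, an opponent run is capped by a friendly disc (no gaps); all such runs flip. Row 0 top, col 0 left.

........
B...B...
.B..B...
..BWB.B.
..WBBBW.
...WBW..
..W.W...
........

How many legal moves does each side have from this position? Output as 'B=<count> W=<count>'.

Answer: B=12 W=6

Derivation:
-- B to move --
(2,2): flips 1 -> legal
(2,3): flips 1 -> legal
(3,1): no bracket -> illegal
(3,5): no bracket -> illegal
(3,7): no bracket -> illegal
(4,1): flips 1 -> legal
(4,7): flips 1 -> legal
(5,1): flips 2 -> legal
(5,2): flips 2 -> legal
(5,6): flips 2 -> legal
(5,7): no bracket -> illegal
(6,1): no bracket -> illegal
(6,3): flips 1 -> legal
(6,5): flips 1 -> legal
(6,6): flips 1 -> legal
(7,1): flips 2 -> legal
(7,2): no bracket -> illegal
(7,3): no bracket -> illegal
(7,4): flips 1 -> legal
(7,5): no bracket -> illegal
B mobility = 12
-- W to move --
(0,0): no bracket -> illegal
(0,1): no bracket -> illegal
(0,3): no bracket -> illegal
(0,4): flips 5 -> legal
(0,5): no bracket -> illegal
(1,1): no bracket -> illegal
(1,2): no bracket -> illegal
(1,3): no bracket -> illegal
(1,5): flips 1 -> legal
(2,0): no bracket -> illegal
(2,2): flips 1 -> legal
(2,3): no bracket -> illegal
(2,5): no bracket -> illegal
(2,6): flips 1 -> legal
(2,7): no bracket -> illegal
(3,0): no bracket -> illegal
(3,1): flips 1 -> legal
(3,5): flips 3 -> legal
(3,7): no bracket -> illegal
(4,1): no bracket -> illegal
(4,7): no bracket -> illegal
(5,2): no bracket -> illegal
(5,6): no bracket -> illegal
(6,3): no bracket -> illegal
(6,5): no bracket -> illegal
W mobility = 6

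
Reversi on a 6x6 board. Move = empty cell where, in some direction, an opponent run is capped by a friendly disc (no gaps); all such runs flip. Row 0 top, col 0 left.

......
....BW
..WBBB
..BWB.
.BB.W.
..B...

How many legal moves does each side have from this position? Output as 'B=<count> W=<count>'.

-- B to move --
(0,4): no bracket -> illegal
(0,5): flips 1 -> legal
(1,1): no bracket -> illegal
(1,2): flips 1 -> legal
(1,3): no bracket -> illegal
(2,1): flips 1 -> legal
(3,1): no bracket -> illegal
(3,5): no bracket -> illegal
(4,3): flips 1 -> legal
(4,5): no bracket -> illegal
(5,3): no bracket -> illegal
(5,4): flips 1 -> legal
(5,5): no bracket -> illegal
B mobility = 5
-- W to move --
(0,3): no bracket -> illegal
(0,4): flips 3 -> legal
(0,5): no bracket -> illegal
(1,2): no bracket -> illegal
(1,3): flips 2 -> legal
(2,1): no bracket -> illegal
(3,0): no bracket -> illegal
(3,1): flips 1 -> legal
(3,5): flips 2 -> legal
(4,0): no bracket -> illegal
(4,3): no bracket -> illegal
(4,5): no bracket -> illegal
(5,0): no bracket -> illegal
(5,1): flips 1 -> legal
(5,3): no bracket -> illegal
W mobility = 5

Answer: B=5 W=5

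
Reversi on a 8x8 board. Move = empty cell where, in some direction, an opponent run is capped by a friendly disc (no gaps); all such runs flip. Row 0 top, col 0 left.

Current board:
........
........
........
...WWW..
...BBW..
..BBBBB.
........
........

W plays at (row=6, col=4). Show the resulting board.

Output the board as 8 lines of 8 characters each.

Answer: ........
........
........
...WWW..
...BWW..
..BBWBB.
....W...
........

Derivation:
Place W at (6,4); scan 8 dirs for brackets.
Dir NW: opp run (5,3), next='.' -> no flip
Dir N: opp run (5,4) (4,4) capped by W -> flip
Dir NE: opp run (5,5), next='.' -> no flip
Dir W: first cell '.' (not opp) -> no flip
Dir E: first cell '.' (not opp) -> no flip
Dir SW: first cell '.' (not opp) -> no flip
Dir S: first cell '.' (not opp) -> no flip
Dir SE: first cell '.' (not opp) -> no flip
All flips: (4,4) (5,4)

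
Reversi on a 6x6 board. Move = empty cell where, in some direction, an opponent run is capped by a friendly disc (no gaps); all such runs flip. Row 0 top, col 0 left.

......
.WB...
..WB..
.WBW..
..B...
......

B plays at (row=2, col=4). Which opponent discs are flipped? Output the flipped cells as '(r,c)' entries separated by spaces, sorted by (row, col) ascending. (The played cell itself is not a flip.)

Dir NW: first cell '.' (not opp) -> no flip
Dir N: first cell '.' (not opp) -> no flip
Dir NE: first cell '.' (not opp) -> no flip
Dir W: first cell 'B' (not opp) -> no flip
Dir E: first cell '.' (not opp) -> no flip
Dir SW: opp run (3,3) capped by B -> flip
Dir S: first cell '.' (not opp) -> no flip
Dir SE: first cell '.' (not opp) -> no flip

Answer: (3,3)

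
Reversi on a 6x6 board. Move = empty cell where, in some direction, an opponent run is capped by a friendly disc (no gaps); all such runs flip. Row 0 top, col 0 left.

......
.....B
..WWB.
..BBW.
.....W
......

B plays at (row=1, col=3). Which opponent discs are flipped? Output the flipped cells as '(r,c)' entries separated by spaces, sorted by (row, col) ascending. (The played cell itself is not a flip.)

Dir NW: first cell '.' (not opp) -> no flip
Dir N: first cell '.' (not opp) -> no flip
Dir NE: first cell '.' (not opp) -> no flip
Dir W: first cell '.' (not opp) -> no flip
Dir E: first cell '.' (not opp) -> no flip
Dir SW: opp run (2,2), next='.' -> no flip
Dir S: opp run (2,3) capped by B -> flip
Dir SE: first cell 'B' (not opp) -> no flip

Answer: (2,3)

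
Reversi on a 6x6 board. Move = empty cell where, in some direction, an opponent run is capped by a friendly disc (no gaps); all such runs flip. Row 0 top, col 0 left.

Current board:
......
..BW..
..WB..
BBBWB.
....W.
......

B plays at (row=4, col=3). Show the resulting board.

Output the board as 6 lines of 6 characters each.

Answer: ......
..BW..
..WB..
BBBBB.
...BW.
......

Derivation:
Place B at (4,3); scan 8 dirs for brackets.
Dir NW: first cell 'B' (not opp) -> no flip
Dir N: opp run (3,3) capped by B -> flip
Dir NE: first cell 'B' (not opp) -> no flip
Dir W: first cell '.' (not opp) -> no flip
Dir E: opp run (4,4), next='.' -> no flip
Dir SW: first cell '.' (not opp) -> no flip
Dir S: first cell '.' (not opp) -> no flip
Dir SE: first cell '.' (not opp) -> no flip
All flips: (3,3)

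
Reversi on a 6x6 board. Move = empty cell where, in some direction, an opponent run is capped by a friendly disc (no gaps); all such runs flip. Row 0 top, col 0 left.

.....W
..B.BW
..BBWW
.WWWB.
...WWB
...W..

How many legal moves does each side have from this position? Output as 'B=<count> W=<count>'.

-- B to move --
(0,4): no bracket -> illegal
(1,3): no bracket -> illegal
(2,0): no bracket -> illegal
(2,1): no bracket -> illegal
(3,0): flips 3 -> legal
(3,5): no bracket -> illegal
(4,0): flips 1 -> legal
(4,1): flips 1 -> legal
(4,2): flips 3 -> legal
(5,2): flips 1 -> legal
(5,4): flips 1 -> legal
(5,5): flips 2 -> legal
B mobility = 7
-- W to move --
(0,1): no bracket -> illegal
(0,2): flips 2 -> legal
(0,3): flips 1 -> legal
(0,4): flips 1 -> legal
(1,1): flips 1 -> legal
(1,3): flips 3 -> legal
(2,1): flips 2 -> legal
(3,5): flips 1 -> legal
(5,4): no bracket -> illegal
(5,5): no bracket -> illegal
W mobility = 7

Answer: B=7 W=7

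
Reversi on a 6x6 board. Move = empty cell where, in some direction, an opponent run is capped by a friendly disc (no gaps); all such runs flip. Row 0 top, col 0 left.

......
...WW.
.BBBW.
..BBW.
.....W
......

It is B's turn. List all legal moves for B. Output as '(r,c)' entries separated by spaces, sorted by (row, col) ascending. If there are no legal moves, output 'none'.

(0,2): no bracket -> illegal
(0,3): flips 1 -> legal
(0,4): flips 1 -> legal
(0,5): flips 1 -> legal
(1,2): no bracket -> illegal
(1,5): flips 1 -> legal
(2,5): flips 1 -> legal
(3,5): flips 1 -> legal
(4,3): no bracket -> illegal
(4,4): no bracket -> illegal
(5,4): no bracket -> illegal
(5,5): no bracket -> illegal

Answer: (0,3) (0,4) (0,5) (1,5) (2,5) (3,5)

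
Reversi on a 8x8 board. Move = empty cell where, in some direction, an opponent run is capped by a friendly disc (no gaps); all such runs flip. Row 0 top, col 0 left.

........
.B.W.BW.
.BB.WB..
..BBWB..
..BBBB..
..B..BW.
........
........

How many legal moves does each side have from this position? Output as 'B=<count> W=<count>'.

Answer: B=8 W=9

Derivation:
-- B to move --
(0,2): flips 2 -> legal
(0,3): no bracket -> illegal
(0,4): flips 1 -> legal
(0,5): no bracket -> illegal
(0,6): no bracket -> illegal
(0,7): flips 1 -> legal
(1,2): no bracket -> illegal
(1,4): flips 2 -> legal
(1,7): flips 1 -> legal
(2,3): flips 2 -> legal
(2,6): no bracket -> illegal
(2,7): no bracket -> illegal
(4,6): no bracket -> illegal
(4,7): no bracket -> illegal
(5,7): flips 1 -> legal
(6,5): no bracket -> illegal
(6,6): no bracket -> illegal
(6,7): flips 1 -> legal
B mobility = 8
-- W to move --
(0,0): no bracket -> illegal
(0,1): no bracket -> illegal
(0,2): no bracket -> illegal
(0,4): no bracket -> illegal
(0,5): no bracket -> illegal
(0,6): flips 1 -> legal
(1,0): no bracket -> illegal
(1,2): no bracket -> illegal
(1,4): flips 1 -> legal
(2,0): no bracket -> illegal
(2,3): no bracket -> illegal
(2,6): flips 1 -> legal
(3,0): no bracket -> illegal
(3,1): flips 3 -> legal
(3,6): flips 1 -> legal
(4,1): no bracket -> illegal
(4,6): flips 1 -> legal
(5,1): flips 2 -> legal
(5,3): no bracket -> illegal
(5,4): flips 2 -> legal
(6,1): flips 2 -> legal
(6,2): no bracket -> illegal
(6,3): no bracket -> illegal
(6,4): no bracket -> illegal
(6,5): no bracket -> illegal
(6,6): no bracket -> illegal
W mobility = 9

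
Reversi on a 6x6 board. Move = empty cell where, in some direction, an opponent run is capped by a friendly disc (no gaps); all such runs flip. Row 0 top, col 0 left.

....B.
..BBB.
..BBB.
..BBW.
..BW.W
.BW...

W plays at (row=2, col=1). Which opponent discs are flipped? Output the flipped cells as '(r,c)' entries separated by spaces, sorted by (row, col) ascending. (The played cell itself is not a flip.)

Dir NW: first cell '.' (not opp) -> no flip
Dir N: first cell '.' (not opp) -> no flip
Dir NE: opp run (1,2), next='.' -> no flip
Dir W: first cell '.' (not opp) -> no flip
Dir E: opp run (2,2) (2,3) (2,4), next='.' -> no flip
Dir SW: first cell '.' (not opp) -> no flip
Dir S: first cell '.' (not opp) -> no flip
Dir SE: opp run (3,2) capped by W -> flip

Answer: (3,2)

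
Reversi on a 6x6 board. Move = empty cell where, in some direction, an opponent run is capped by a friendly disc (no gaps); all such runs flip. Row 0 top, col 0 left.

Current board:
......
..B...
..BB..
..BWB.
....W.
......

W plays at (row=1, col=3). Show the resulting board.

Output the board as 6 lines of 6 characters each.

Answer: ......
..BW..
..BW..
..BWB.
....W.
......

Derivation:
Place W at (1,3); scan 8 dirs for brackets.
Dir NW: first cell '.' (not opp) -> no flip
Dir N: first cell '.' (not opp) -> no flip
Dir NE: first cell '.' (not opp) -> no flip
Dir W: opp run (1,2), next='.' -> no flip
Dir E: first cell '.' (not opp) -> no flip
Dir SW: opp run (2,2), next='.' -> no flip
Dir S: opp run (2,3) capped by W -> flip
Dir SE: first cell '.' (not opp) -> no flip
All flips: (2,3)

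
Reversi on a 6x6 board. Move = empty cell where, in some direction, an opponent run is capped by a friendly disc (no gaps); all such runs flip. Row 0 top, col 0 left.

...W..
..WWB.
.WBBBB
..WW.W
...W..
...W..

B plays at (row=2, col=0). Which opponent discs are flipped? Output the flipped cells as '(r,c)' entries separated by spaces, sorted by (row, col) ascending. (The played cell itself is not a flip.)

Dir NW: edge -> no flip
Dir N: first cell '.' (not opp) -> no flip
Dir NE: first cell '.' (not opp) -> no flip
Dir W: edge -> no flip
Dir E: opp run (2,1) capped by B -> flip
Dir SW: edge -> no flip
Dir S: first cell '.' (not opp) -> no flip
Dir SE: first cell '.' (not opp) -> no flip

Answer: (2,1)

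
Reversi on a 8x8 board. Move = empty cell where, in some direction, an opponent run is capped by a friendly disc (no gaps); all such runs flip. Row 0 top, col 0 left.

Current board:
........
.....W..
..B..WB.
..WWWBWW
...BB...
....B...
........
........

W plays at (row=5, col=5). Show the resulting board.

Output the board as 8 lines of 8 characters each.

Place W at (5,5); scan 8 dirs for brackets.
Dir NW: opp run (4,4) capped by W -> flip
Dir N: first cell '.' (not opp) -> no flip
Dir NE: first cell '.' (not opp) -> no flip
Dir W: opp run (5,4), next='.' -> no flip
Dir E: first cell '.' (not opp) -> no flip
Dir SW: first cell '.' (not opp) -> no flip
Dir S: first cell '.' (not opp) -> no flip
Dir SE: first cell '.' (not opp) -> no flip
All flips: (4,4)

Answer: ........
.....W..
..B..WB.
..WWWBWW
...BW...
....BW..
........
........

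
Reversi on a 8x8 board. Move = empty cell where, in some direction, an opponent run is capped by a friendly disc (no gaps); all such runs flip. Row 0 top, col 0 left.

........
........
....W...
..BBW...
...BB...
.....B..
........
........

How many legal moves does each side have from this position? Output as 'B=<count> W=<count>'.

-- B to move --
(1,3): no bracket -> illegal
(1,4): flips 2 -> legal
(1,5): flips 1 -> legal
(2,3): no bracket -> illegal
(2,5): flips 1 -> legal
(3,5): flips 1 -> legal
(4,5): no bracket -> illegal
B mobility = 4
-- W to move --
(2,1): no bracket -> illegal
(2,2): no bracket -> illegal
(2,3): no bracket -> illegal
(3,1): flips 2 -> legal
(3,5): no bracket -> illegal
(4,1): no bracket -> illegal
(4,2): flips 1 -> legal
(4,5): no bracket -> illegal
(4,6): no bracket -> illegal
(5,2): flips 1 -> legal
(5,3): no bracket -> illegal
(5,4): flips 1 -> legal
(5,6): no bracket -> illegal
(6,4): no bracket -> illegal
(6,5): no bracket -> illegal
(6,6): no bracket -> illegal
W mobility = 4

Answer: B=4 W=4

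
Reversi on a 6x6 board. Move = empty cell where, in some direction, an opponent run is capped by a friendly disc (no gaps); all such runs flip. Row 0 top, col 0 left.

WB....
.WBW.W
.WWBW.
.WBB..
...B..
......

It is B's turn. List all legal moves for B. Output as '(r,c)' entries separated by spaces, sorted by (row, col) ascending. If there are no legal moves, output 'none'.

(0,2): no bracket -> illegal
(0,3): flips 1 -> legal
(0,4): no bracket -> illegal
(0,5): no bracket -> illegal
(1,0): flips 2 -> legal
(1,4): flips 1 -> legal
(2,0): flips 2 -> legal
(2,5): flips 1 -> legal
(3,0): flips 2 -> legal
(3,4): no bracket -> illegal
(3,5): no bracket -> illegal
(4,0): no bracket -> illegal
(4,1): flips 3 -> legal
(4,2): no bracket -> illegal

Answer: (0,3) (1,0) (1,4) (2,0) (2,5) (3,0) (4,1)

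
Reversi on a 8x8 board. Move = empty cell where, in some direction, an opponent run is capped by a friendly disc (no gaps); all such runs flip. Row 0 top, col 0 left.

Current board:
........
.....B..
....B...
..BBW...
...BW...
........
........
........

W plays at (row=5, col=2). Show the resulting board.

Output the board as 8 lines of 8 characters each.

Place W at (5,2); scan 8 dirs for brackets.
Dir NW: first cell '.' (not opp) -> no flip
Dir N: first cell '.' (not opp) -> no flip
Dir NE: opp run (4,3) capped by W -> flip
Dir W: first cell '.' (not opp) -> no flip
Dir E: first cell '.' (not opp) -> no flip
Dir SW: first cell '.' (not opp) -> no flip
Dir S: first cell '.' (not opp) -> no flip
Dir SE: first cell '.' (not opp) -> no flip
All flips: (4,3)

Answer: ........
.....B..
....B...
..BBW...
...WW...
..W.....
........
........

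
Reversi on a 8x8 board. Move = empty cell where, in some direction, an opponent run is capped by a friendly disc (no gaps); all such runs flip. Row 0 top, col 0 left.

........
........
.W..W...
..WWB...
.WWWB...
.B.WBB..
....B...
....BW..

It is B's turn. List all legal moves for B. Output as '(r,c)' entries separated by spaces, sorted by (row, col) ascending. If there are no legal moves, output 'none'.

Answer: (1,0) (1,4) (1,5) (2,2) (3,1) (4,0) (5,2) (6,2) (7,6)

Derivation:
(1,0): flips 3 -> legal
(1,1): no bracket -> illegal
(1,2): no bracket -> illegal
(1,3): no bracket -> illegal
(1,4): flips 1 -> legal
(1,5): flips 3 -> legal
(2,0): no bracket -> illegal
(2,2): flips 1 -> legal
(2,3): no bracket -> illegal
(2,5): no bracket -> illegal
(3,0): no bracket -> illegal
(3,1): flips 5 -> legal
(3,5): no bracket -> illegal
(4,0): flips 3 -> legal
(5,0): no bracket -> illegal
(5,2): flips 2 -> legal
(6,2): flips 1 -> legal
(6,3): no bracket -> illegal
(6,5): no bracket -> illegal
(6,6): no bracket -> illegal
(7,6): flips 1 -> legal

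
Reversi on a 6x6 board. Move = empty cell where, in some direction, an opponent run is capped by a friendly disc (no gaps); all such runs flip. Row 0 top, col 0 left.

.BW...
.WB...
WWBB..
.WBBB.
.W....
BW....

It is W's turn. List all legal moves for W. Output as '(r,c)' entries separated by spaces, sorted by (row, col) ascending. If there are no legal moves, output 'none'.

(0,0): flips 1 -> legal
(0,3): flips 1 -> legal
(1,0): no bracket -> illegal
(1,3): flips 2 -> legal
(1,4): flips 2 -> legal
(2,4): flips 2 -> legal
(2,5): no bracket -> illegal
(3,5): flips 3 -> legal
(4,0): no bracket -> illegal
(4,2): flips 3 -> legal
(4,3): flips 1 -> legal
(4,4): flips 2 -> legal
(4,5): no bracket -> illegal

Answer: (0,0) (0,3) (1,3) (1,4) (2,4) (3,5) (4,2) (4,3) (4,4)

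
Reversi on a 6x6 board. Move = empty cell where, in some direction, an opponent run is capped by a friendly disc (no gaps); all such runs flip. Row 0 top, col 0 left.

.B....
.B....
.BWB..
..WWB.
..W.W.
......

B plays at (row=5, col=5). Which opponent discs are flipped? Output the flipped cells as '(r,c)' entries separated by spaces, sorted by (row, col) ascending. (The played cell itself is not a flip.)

Dir NW: opp run (4,4) (3,3) (2,2) capped by B -> flip
Dir N: first cell '.' (not opp) -> no flip
Dir NE: edge -> no flip
Dir W: first cell '.' (not opp) -> no flip
Dir E: edge -> no flip
Dir SW: edge -> no flip
Dir S: edge -> no flip
Dir SE: edge -> no flip

Answer: (2,2) (3,3) (4,4)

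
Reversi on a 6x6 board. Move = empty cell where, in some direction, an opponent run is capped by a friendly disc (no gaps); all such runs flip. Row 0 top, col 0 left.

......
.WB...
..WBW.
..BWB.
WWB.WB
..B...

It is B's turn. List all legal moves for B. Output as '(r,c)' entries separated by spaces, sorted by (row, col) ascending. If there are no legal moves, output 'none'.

Answer: (1,0) (1,4) (1,5) (2,1) (2,5) (3,0) (4,3) (5,0) (5,4)

Derivation:
(0,0): no bracket -> illegal
(0,1): no bracket -> illegal
(0,2): no bracket -> illegal
(1,0): flips 1 -> legal
(1,3): no bracket -> illegal
(1,4): flips 1 -> legal
(1,5): flips 2 -> legal
(2,0): no bracket -> illegal
(2,1): flips 1 -> legal
(2,5): flips 1 -> legal
(3,0): flips 1 -> legal
(3,1): no bracket -> illegal
(3,5): no bracket -> illegal
(4,3): flips 2 -> legal
(5,0): flips 1 -> legal
(5,1): no bracket -> illegal
(5,3): no bracket -> illegal
(5,4): flips 1 -> legal
(5,5): no bracket -> illegal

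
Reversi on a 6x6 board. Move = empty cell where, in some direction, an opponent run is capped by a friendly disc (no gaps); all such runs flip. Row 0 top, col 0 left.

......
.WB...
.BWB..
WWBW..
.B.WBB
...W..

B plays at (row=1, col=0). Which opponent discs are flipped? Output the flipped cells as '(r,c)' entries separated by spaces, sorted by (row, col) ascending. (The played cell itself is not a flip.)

Dir NW: edge -> no flip
Dir N: first cell '.' (not opp) -> no flip
Dir NE: first cell '.' (not opp) -> no flip
Dir W: edge -> no flip
Dir E: opp run (1,1) capped by B -> flip
Dir SW: edge -> no flip
Dir S: first cell '.' (not opp) -> no flip
Dir SE: first cell 'B' (not opp) -> no flip

Answer: (1,1)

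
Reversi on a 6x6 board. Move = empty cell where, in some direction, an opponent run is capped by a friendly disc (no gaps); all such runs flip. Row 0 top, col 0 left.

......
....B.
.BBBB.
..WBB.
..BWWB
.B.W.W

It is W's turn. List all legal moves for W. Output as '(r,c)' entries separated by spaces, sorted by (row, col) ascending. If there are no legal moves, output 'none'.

(0,3): no bracket -> illegal
(0,4): flips 3 -> legal
(0,5): flips 2 -> legal
(1,0): flips 1 -> legal
(1,1): flips 2 -> legal
(1,2): flips 1 -> legal
(1,3): flips 2 -> legal
(1,5): no bracket -> illegal
(2,0): no bracket -> illegal
(2,5): flips 1 -> legal
(3,0): no bracket -> illegal
(3,1): flips 1 -> legal
(3,5): flips 3 -> legal
(4,0): no bracket -> illegal
(4,1): flips 1 -> legal
(5,0): no bracket -> illegal
(5,2): flips 1 -> legal
(5,4): no bracket -> illegal

Answer: (0,4) (0,5) (1,0) (1,1) (1,2) (1,3) (2,5) (3,1) (3,5) (4,1) (5,2)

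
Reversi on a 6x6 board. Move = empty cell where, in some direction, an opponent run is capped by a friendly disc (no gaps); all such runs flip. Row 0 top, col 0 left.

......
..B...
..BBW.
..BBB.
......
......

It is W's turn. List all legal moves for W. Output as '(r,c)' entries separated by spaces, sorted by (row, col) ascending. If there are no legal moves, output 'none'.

(0,1): no bracket -> illegal
(0,2): no bracket -> illegal
(0,3): no bracket -> illegal
(1,1): no bracket -> illegal
(1,3): no bracket -> illegal
(1,4): no bracket -> illegal
(2,1): flips 2 -> legal
(2,5): no bracket -> illegal
(3,1): no bracket -> illegal
(3,5): no bracket -> illegal
(4,1): no bracket -> illegal
(4,2): flips 1 -> legal
(4,3): no bracket -> illegal
(4,4): flips 1 -> legal
(4,5): no bracket -> illegal

Answer: (2,1) (4,2) (4,4)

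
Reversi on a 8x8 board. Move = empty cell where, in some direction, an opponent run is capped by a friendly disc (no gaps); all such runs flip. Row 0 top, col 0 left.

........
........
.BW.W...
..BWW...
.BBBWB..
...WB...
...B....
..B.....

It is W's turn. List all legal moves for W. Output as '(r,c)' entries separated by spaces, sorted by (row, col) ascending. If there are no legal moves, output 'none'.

Answer: (2,0) (3,1) (4,0) (4,6) (5,1) (5,2) (5,5) (5,6) (6,4) (7,3)

Derivation:
(1,0): no bracket -> illegal
(1,1): no bracket -> illegal
(1,2): no bracket -> illegal
(2,0): flips 1 -> legal
(2,3): no bracket -> illegal
(3,0): no bracket -> illegal
(3,1): flips 2 -> legal
(3,5): no bracket -> illegal
(3,6): no bracket -> illegal
(4,0): flips 3 -> legal
(4,6): flips 1 -> legal
(5,0): no bracket -> illegal
(5,1): flips 1 -> legal
(5,2): flips 3 -> legal
(5,5): flips 1 -> legal
(5,6): flips 1 -> legal
(6,1): no bracket -> illegal
(6,2): no bracket -> illegal
(6,4): flips 1 -> legal
(6,5): no bracket -> illegal
(7,1): no bracket -> illegal
(7,3): flips 1 -> legal
(7,4): no bracket -> illegal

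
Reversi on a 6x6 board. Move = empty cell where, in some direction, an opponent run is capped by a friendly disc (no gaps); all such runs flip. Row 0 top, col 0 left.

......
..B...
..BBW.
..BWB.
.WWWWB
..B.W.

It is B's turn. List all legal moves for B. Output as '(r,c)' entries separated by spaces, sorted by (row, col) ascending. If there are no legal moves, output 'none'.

(1,3): no bracket -> illegal
(1,4): flips 1 -> legal
(1,5): no bracket -> illegal
(2,5): flips 1 -> legal
(3,0): flips 1 -> legal
(3,1): no bracket -> illegal
(3,5): no bracket -> illegal
(4,0): flips 4 -> legal
(5,0): flips 1 -> legal
(5,1): no bracket -> illegal
(5,3): flips 2 -> legal
(5,5): flips 2 -> legal

Answer: (1,4) (2,5) (3,0) (4,0) (5,0) (5,3) (5,5)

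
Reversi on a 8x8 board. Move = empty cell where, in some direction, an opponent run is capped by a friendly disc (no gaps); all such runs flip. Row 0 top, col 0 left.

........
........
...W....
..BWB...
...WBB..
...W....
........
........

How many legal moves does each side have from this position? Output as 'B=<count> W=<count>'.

-- B to move --
(1,2): flips 1 -> legal
(1,3): no bracket -> illegal
(1,4): flips 1 -> legal
(2,2): flips 1 -> legal
(2,4): no bracket -> illegal
(4,2): flips 1 -> legal
(5,2): flips 1 -> legal
(5,4): flips 1 -> legal
(6,2): flips 1 -> legal
(6,3): no bracket -> illegal
(6,4): no bracket -> illegal
B mobility = 7
-- W to move --
(2,1): flips 1 -> legal
(2,2): no bracket -> illegal
(2,4): no bracket -> illegal
(2,5): flips 1 -> legal
(3,1): flips 1 -> legal
(3,5): flips 2 -> legal
(3,6): no bracket -> illegal
(4,1): flips 1 -> legal
(4,2): no bracket -> illegal
(4,6): flips 2 -> legal
(5,4): no bracket -> illegal
(5,5): flips 1 -> legal
(5,6): flips 2 -> legal
W mobility = 8

Answer: B=7 W=8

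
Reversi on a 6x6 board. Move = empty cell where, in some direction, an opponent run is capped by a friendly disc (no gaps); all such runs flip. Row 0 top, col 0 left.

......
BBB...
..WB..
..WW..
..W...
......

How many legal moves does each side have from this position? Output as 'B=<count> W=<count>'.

Answer: B=5 W=5

Derivation:
-- B to move --
(1,3): no bracket -> illegal
(2,1): flips 1 -> legal
(2,4): no bracket -> illegal
(3,1): no bracket -> illegal
(3,4): no bracket -> illegal
(4,1): flips 1 -> legal
(4,3): flips 1 -> legal
(4,4): flips 2 -> legal
(5,1): no bracket -> illegal
(5,2): flips 3 -> legal
(5,3): no bracket -> illegal
B mobility = 5
-- W to move --
(0,0): flips 1 -> legal
(0,1): no bracket -> illegal
(0,2): flips 1 -> legal
(0,3): no bracket -> illegal
(1,3): flips 1 -> legal
(1,4): flips 1 -> legal
(2,0): no bracket -> illegal
(2,1): no bracket -> illegal
(2,4): flips 1 -> legal
(3,4): no bracket -> illegal
W mobility = 5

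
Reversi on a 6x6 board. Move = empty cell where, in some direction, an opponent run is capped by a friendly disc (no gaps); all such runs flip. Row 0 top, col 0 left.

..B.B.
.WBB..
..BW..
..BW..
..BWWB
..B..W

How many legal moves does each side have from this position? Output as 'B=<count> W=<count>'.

-- B to move --
(0,0): flips 1 -> legal
(0,1): no bracket -> illegal
(1,0): flips 1 -> legal
(1,4): flips 1 -> legal
(2,0): flips 1 -> legal
(2,1): no bracket -> illegal
(2,4): flips 2 -> legal
(3,4): flips 3 -> legal
(3,5): no bracket -> illegal
(5,3): flips 3 -> legal
(5,4): flips 1 -> legal
B mobility = 8
-- W to move --
(0,1): flips 1 -> legal
(0,3): flips 1 -> legal
(0,5): no bracket -> illegal
(1,4): flips 2 -> legal
(1,5): no bracket -> illegal
(2,1): flips 2 -> legal
(2,4): no bracket -> illegal
(3,1): flips 1 -> legal
(3,4): no bracket -> illegal
(3,5): flips 1 -> legal
(4,1): flips 2 -> legal
(5,1): flips 1 -> legal
(5,3): no bracket -> illegal
(5,4): no bracket -> illegal
W mobility = 8

Answer: B=8 W=8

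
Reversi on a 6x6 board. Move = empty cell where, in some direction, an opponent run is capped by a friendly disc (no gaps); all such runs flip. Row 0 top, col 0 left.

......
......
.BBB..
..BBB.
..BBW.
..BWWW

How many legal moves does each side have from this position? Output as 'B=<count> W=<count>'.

Answer: B=1 W=7

Derivation:
-- B to move --
(3,5): no bracket -> illegal
(4,5): flips 1 -> legal
B mobility = 1
-- W to move --
(1,0): flips 3 -> legal
(1,1): flips 2 -> legal
(1,2): no bracket -> illegal
(1,3): flips 3 -> legal
(1,4): no bracket -> illegal
(2,0): no bracket -> illegal
(2,4): flips 1 -> legal
(2,5): no bracket -> illegal
(3,0): no bracket -> illegal
(3,1): flips 1 -> legal
(3,5): no bracket -> illegal
(4,1): flips 2 -> legal
(4,5): no bracket -> illegal
(5,1): flips 1 -> legal
W mobility = 7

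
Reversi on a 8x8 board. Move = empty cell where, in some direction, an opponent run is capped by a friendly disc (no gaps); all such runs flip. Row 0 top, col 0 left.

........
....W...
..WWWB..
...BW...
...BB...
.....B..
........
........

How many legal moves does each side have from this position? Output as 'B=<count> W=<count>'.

-- B to move --
(0,3): flips 1 -> legal
(0,4): flips 3 -> legal
(0,5): no bracket -> illegal
(1,1): flips 1 -> legal
(1,2): no bracket -> illegal
(1,3): flips 1 -> legal
(1,5): flips 1 -> legal
(2,1): flips 3 -> legal
(3,1): no bracket -> illegal
(3,2): no bracket -> illegal
(3,5): flips 1 -> legal
(4,5): no bracket -> illegal
B mobility = 7
-- W to move --
(1,5): no bracket -> illegal
(1,6): flips 1 -> legal
(2,6): flips 1 -> legal
(3,2): flips 1 -> legal
(3,5): no bracket -> illegal
(3,6): flips 1 -> legal
(4,2): flips 1 -> legal
(4,5): no bracket -> illegal
(4,6): no bracket -> illegal
(5,2): flips 1 -> legal
(5,3): flips 2 -> legal
(5,4): flips 1 -> legal
(5,6): no bracket -> illegal
(6,4): no bracket -> illegal
(6,5): no bracket -> illegal
(6,6): flips 3 -> legal
W mobility = 9

Answer: B=7 W=9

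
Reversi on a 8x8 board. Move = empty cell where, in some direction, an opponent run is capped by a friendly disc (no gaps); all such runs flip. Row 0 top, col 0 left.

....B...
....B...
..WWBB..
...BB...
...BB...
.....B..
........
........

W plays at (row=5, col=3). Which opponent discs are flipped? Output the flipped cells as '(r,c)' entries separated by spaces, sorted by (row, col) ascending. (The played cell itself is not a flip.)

Answer: (3,3) (4,3)

Derivation:
Dir NW: first cell '.' (not opp) -> no flip
Dir N: opp run (4,3) (3,3) capped by W -> flip
Dir NE: opp run (4,4), next='.' -> no flip
Dir W: first cell '.' (not opp) -> no flip
Dir E: first cell '.' (not opp) -> no flip
Dir SW: first cell '.' (not opp) -> no flip
Dir S: first cell '.' (not opp) -> no flip
Dir SE: first cell '.' (not opp) -> no flip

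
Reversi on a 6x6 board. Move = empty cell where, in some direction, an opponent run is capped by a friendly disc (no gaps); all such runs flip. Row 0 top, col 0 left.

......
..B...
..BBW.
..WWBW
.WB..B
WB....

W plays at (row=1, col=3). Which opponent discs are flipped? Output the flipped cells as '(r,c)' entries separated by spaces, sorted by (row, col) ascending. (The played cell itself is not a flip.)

Dir NW: first cell '.' (not opp) -> no flip
Dir N: first cell '.' (not opp) -> no flip
Dir NE: first cell '.' (not opp) -> no flip
Dir W: opp run (1,2), next='.' -> no flip
Dir E: first cell '.' (not opp) -> no flip
Dir SW: opp run (2,2), next='.' -> no flip
Dir S: opp run (2,3) capped by W -> flip
Dir SE: first cell 'W' (not opp) -> no flip

Answer: (2,3)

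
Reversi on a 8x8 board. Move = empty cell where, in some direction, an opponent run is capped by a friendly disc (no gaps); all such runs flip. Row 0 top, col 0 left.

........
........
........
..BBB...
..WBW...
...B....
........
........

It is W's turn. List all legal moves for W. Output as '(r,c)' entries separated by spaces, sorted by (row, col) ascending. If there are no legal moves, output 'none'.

(2,1): no bracket -> illegal
(2,2): flips 2 -> legal
(2,3): no bracket -> illegal
(2,4): flips 2 -> legal
(2,5): no bracket -> illegal
(3,1): no bracket -> illegal
(3,5): no bracket -> illegal
(4,1): no bracket -> illegal
(4,5): no bracket -> illegal
(5,2): no bracket -> illegal
(5,4): no bracket -> illegal
(6,2): flips 1 -> legal
(6,3): no bracket -> illegal
(6,4): flips 1 -> legal

Answer: (2,2) (2,4) (6,2) (6,4)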